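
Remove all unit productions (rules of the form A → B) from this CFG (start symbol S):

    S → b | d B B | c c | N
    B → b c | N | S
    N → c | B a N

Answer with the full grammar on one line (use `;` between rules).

Unit pairs: B ⇒* {N, S}; S ⇒* {N}.
For every A with A ⇒* B via unit rules, add B's non-unit alternatives to A; then delete every rule of the form X → Y.

S → b | d B B | c c | c | B a N; B → b c | b | d B B | c c | c | B a N; N → c | B a N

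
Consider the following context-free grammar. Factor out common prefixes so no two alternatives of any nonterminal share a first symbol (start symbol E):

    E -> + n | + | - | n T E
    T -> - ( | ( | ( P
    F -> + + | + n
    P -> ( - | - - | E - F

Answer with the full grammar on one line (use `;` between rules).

E has alternatives sharing prefix '+': factor to E → + E' with E' → n | ε.
T has alternatives sharing prefix '(': factor to T → ( T' with T' → ε | P.
F has alternatives sharing prefix '+': factor to F → + F' with F' → + | n.

E -> - | n T E | + E'; T -> - ( | ( T'; F -> + F'; P -> ( - | - - | E - F; E' -> n | ε; T' -> ε | P; F' -> + | n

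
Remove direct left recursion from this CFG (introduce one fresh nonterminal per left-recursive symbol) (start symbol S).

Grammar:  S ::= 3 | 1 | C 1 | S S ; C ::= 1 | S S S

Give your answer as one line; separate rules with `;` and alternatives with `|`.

S ::= 3 S' | 1 S' | C 1 S'; C ::= 1 | S S S; S' ::= S S' | ε

Directly left-recursive nonterminal: S.
For S: α = {S}, β = {3, 1, C 1}. Rewrite as S → β S' and S' → α S' | ε.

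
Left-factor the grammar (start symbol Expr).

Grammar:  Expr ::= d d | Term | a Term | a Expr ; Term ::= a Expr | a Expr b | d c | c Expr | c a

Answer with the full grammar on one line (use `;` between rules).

Expr ::= d d | Term | a Expr1; Term ::= d c | a Expr Term1 | c Term2; Expr1 ::= Term | Expr; Term1 ::= epsilon | b; Term2 ::= Expr | a

Expr has alternatives sharing prefix 'a': factor to Expr → a Expr1 with Expr1 → Term | Expr.
Term has alternatives sharing prefix 'a Expr': factor to Term → a Expr Term1 with Term1 → ε | b.
Term has alternatives sharing prefix 'c': factor to Term → c Term2 with Term2 → Expr | a.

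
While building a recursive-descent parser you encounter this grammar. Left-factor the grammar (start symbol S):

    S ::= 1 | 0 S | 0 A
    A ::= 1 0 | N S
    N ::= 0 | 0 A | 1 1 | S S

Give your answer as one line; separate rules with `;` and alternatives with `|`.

S has alternatives sharing prefix '0': factor to S → 0 S' with S' → S | A.
N has alternatives sharing prefix '0': factor to N → 0 N' with N' → ε | A.

S ::= 1 | 0 S'; A ::= 1 0 | N S; N ::= 1 1 | S S | 0 N'; S' ::= S | A; N' ::= eps | A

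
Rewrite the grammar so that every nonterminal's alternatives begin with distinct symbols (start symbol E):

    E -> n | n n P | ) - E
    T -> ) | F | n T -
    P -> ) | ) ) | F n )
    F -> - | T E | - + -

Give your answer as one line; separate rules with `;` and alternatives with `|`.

E has alternatives sharing prefix 'n': factor to E → n E' with E' → ε | n P.
P has alternatives sharing prefix ')': factor to P → ) P' with P' → ε | ).
F has alternatives sharing prefix '-': factor to F → - F' with F' → ε | + -.

E -> ) - E | n E'; T -> ) | F | n T -; P -> F n ) | ) P'; F -> T E | - F'; E' -> epsilon | n P; P' -> epsilon | ); F' -> epsilon | + -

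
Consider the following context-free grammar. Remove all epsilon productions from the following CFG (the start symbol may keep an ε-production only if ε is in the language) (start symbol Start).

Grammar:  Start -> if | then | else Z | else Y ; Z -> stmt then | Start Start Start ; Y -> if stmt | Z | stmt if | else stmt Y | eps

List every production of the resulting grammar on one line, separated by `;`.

Nullable nonterminals: {Y}.
ε ∉ L(G), so no ε-production is kept.
For each production, add variants omitting each subset of nullable occurrences: Start → else Y gives else Y | else. Y → else stmt Y gives else stmt Y | else stmt.

Start -> if | then | else Z | else Y | else; Z -> stmt then | Start Start Start; Y -> if stmt | Z | stmt if | else stmt Y | else stmt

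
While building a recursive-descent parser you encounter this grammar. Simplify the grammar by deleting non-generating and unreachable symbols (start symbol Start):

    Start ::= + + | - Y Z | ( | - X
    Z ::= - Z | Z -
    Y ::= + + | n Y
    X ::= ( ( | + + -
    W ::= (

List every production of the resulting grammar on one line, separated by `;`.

Generating nonterminals: {Start, W, X, Y}.
Reachable from Start after that: {Start, X}.
Removed useless symbols: {W, Y, Z} and every production mentioning them.

Start ::= + + | ( | - X; X ::= ( ( | + + -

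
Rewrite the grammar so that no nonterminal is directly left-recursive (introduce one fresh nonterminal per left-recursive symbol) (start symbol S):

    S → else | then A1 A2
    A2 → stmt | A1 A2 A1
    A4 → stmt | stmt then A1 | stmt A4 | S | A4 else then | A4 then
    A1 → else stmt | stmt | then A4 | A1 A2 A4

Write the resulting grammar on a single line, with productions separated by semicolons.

S → else | then A1 A2; A2 → stmt | A1 A2 A1; A4 → stmt A4' | stmt then A1 A4' | stmt A4 A4' | S A4'; A1 → else stmt A1' | stmt A1' | then A4 A1'; A4' → else then A4' | then A4' | ε; A1' → A2 A4 A1' | ε

Left recursion appears on A4, A1.
For A4: α = {else then, then}, β = {stmt, stmt then A1, stmt A4, S}. Rewrite as A4 → β A4' and A4' → α A4' | ε.
For A1: α = {A2 A4}, β = {else stmt, stmt, then A4}. Rewrite as A1 → β A1' and A1' → α A1' | ε.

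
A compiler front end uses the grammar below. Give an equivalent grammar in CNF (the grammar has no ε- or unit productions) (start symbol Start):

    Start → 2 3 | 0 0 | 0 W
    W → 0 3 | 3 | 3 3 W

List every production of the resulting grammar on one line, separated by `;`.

Start → X1 X2 | X3 X3 | X3 W; W → X3 X2 | 3 | X2 Y1; X1 → 2; X2 → 3; X3 → 0; Y1 → X2 W

Introduce a nonterminal for each terminal appearing in a rule of length ≥ 2: X1 → 2, X2 → 3, X3 → 0.
Binarize each right-hand side of length ≥ 3 by chaining fresh nonterminals (Y1, Y2, …): affected rules were W → X2 X2 W.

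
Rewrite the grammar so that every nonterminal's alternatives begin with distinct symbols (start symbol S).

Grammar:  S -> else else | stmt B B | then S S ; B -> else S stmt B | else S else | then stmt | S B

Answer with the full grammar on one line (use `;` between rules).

S -> else else | stmt B B | then S S; B -> then stmt | S B | else S B'; B' -> stmt B | else

B has alternatives sharing prefix 'else S': factor to B → else S B' with B' → stmt B | else.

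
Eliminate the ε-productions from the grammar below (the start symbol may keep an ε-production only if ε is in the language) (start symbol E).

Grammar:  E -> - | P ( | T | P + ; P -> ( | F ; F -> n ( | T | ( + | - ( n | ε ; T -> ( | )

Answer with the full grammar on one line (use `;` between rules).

E -> - | P ( | ( | T | P + | +; P -> ( | F; F -> n ( | T | ( + | - ( n; T -> ( | )

Nullable set = {F, P}.
ε ∉ L(G), so no ε-production is kept.
For each production, add variants omitting each subset of nullable occurrences: E → P ( gives P ( | (. E → P + gives P + | +.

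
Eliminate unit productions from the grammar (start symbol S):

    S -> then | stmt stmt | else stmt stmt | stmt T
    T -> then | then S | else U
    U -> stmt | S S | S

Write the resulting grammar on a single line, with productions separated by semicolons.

S -> then | stmt stmt | else stmt stmt | stmt T; T -> then | then S | else U; U -> stmt | S S | then | stmt stmt | else stmt stmt | stmt T

Unit pairs: U ⇒* {S}.
For each unit pair (A, B), copy every non-unit production of B to A, then drop all unit productions.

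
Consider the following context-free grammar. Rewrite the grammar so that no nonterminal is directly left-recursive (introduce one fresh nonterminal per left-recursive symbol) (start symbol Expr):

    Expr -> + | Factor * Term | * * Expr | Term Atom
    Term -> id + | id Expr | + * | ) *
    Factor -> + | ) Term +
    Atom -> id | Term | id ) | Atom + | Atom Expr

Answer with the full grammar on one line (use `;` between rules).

Expr -> + | Factor * Term | * * Expr | Term Atom; Term -> id + | id Expr | + * | ) *; Factor -> + | ) Term +; Atom -> id Atom1 | Term Atom1 | id ) Atom1; Atom1 -> + Atom1 | Expr Atom1 | ε

Atom is directly left-recursive.
For Atom: α = {+, Expr}, β = {id, Term, id )}. Rewrite as Atom → β Atom1 and Atom1 → α Atom1 | ε.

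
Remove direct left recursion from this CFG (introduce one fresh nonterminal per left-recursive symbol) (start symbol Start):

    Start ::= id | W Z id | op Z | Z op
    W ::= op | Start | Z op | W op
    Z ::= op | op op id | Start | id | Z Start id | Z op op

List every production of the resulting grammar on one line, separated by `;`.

Left recursion appears on W, Z.
For W: α = {op}, β = {op, Start, Z op}. Rewrite as W → β W1 and W1 → α W1 | ε.
For Z: α = {Start id, op op}, β = {op, op op id, Start, id}. Rewrite as Z → β Z1 and Z1 → α Z1 | ε.

Start ::= id | W Z id | op Z | Z op; W ::= op W1 | Start W1 | Z op W1; Z ::= op Z1 | op op id Z1 | Start Z1 | id Z1; W1 ::= op W1 | ε; Z1 ::= Start id Z1 | op op Z1 | ε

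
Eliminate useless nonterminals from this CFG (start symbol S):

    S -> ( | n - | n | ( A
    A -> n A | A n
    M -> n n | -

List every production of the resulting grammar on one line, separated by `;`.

S -> ( | n - | n

Generating nonterminals: {M, S}.
Reachable from S after that: {S}.
Removed useless symbols: {A, M} and every production mentioning them.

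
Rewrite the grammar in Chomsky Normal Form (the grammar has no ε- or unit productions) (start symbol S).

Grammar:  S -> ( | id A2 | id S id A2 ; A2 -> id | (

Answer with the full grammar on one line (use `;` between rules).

S -> ( | X1 A2 | X1 Y1; A2 -> id | (; X1 -> id; Y1 -> S Y2; Y2 -> X1 A2

Introduce a nonterminal for each terminal appearing in a rule of length ≥ 2: X1 → id.
Binarize each right-hand side of length ≥ 3 by chaining fresh nonterminals (Y1, Y2, …): affected rules were S → X1 S X1 A2.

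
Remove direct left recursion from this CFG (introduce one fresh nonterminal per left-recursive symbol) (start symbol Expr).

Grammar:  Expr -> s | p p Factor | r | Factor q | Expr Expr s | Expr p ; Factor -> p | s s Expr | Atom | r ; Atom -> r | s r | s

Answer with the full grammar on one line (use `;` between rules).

Left recursion appears on Expr.
For Expr: α = {Expr s, p}, β = {s, p p Factor, r, Factor q}. Rewrite as Expr → β Expr1 and Expr1 → α Expr1 | ε.

Expr -> s Expr1 | p p Factor Expr1 | r Expr1 | Factor q Expr1; Factor -> p | s s Expr | Atom | r; Atom -> r | s r | s; Expr1 -> Expr s Expr1 | p Expr1 | ε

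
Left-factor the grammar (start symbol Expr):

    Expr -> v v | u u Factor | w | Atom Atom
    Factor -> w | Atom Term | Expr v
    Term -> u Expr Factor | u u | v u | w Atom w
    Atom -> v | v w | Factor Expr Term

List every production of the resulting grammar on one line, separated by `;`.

Expr -> v v | u u Factor | w | Atom Atom; Factor -> w | Atom Term | Expr v; Term -> v u | w Atom w | u Term1; Atom -> Factor Expr Term | v Atom1; Term1 -> Expr Factor | u; Atom1 -> ε | w

Term has alternatives sharing prefix 'u': factor to Term → u Term1 with Term1 → Expr Factor | u.
Atom has alternatives sharing prefix 'v': factor to Atom → v Atom1 with Atom1 → ε | w.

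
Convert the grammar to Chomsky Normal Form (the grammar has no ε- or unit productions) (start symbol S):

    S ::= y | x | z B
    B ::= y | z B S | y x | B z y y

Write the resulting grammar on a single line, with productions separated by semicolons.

Introduce a nonterminal for each terminal appearing in a rule of length ≥ 2: X1 → z, X2 → y, X3 → x.
Binarize each right-hand side of length ≥ 3 by chaining fresh nonterminals (Y1, Y2, …): affected rules were B → X1 B S; B → B X1 X2 X2.

S ::= y | x | X1 B; B ::= y | X1 Y1 | X2 X3 | B Y2; X1 ::= z; X2 ::= y; X3 ::= x; Y1 ::= B S; Y2 ::= X1 Y3; Y3 ::= X2 X2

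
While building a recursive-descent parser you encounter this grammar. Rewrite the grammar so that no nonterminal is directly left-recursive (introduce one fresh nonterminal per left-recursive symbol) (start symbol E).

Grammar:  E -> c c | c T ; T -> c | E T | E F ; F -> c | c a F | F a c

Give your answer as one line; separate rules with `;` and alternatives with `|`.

E -> c c | c T; T -> c | E T | E F; F -> c F' | c a F F'; F' -> a c F' | ε

F is directly left-recursive.
For F: α = {a c}, β = {c, c a F}. Rewrite as F → β F' and F' → α F' | ε.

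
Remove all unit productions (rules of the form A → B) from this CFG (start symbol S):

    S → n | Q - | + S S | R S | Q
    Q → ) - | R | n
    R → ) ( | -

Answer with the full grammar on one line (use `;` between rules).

Unit pairs: Q ⇒* {R}; S ⇒* {Q, R}.
For every A with A ⇒* B via unit rules, add B's non-unit alternatives to A; then delete every rule of the form X → Y.

S → ) ( | - | n | Q - | + S S | R S | ) -; Q → ) ( | - | ) - | n; R → ) ( | -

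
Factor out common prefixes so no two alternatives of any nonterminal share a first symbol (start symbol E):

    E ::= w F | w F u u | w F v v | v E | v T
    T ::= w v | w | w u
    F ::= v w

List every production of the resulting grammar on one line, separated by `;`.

E has alternatives sharing prefix 'w F': factor to E → w F E' with E' → ε | u u | v v.
E has alternatives sharing prefix 'v': factor to E → v E'' with E'' → E | T.
T has alternatives sharing prefix 'w': factor to T → w T' with T' → v | ε | u.

E ::= w F E' | v E''; T ::= w T'; F ::= v w; E' ::= ε | u u | v v; E'' ::= E | T; T' ::= v | ε | u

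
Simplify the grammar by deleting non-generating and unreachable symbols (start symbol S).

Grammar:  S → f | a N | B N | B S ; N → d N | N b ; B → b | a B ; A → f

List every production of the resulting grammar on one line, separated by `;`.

Generating nonterminals: {A, B, S}.
Reachable from S after that: {B, S}.
Removed useless symbols: {A, N} and every production mentioning them.

S → f | B S; B → b | a B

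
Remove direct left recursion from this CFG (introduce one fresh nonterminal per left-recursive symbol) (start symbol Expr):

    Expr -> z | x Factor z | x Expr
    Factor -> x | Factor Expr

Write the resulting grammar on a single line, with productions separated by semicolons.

Factor is directly left-recursive.
For Factor: α = {Expr}, β = {x}. Rewrite as Factor → β Factor1 and Factor1 → α Factor1 | ε.

Expr -> z | x Factor z | x Expr; Factor -> x Factor1; Factor1 -> Expr Factor1 | ε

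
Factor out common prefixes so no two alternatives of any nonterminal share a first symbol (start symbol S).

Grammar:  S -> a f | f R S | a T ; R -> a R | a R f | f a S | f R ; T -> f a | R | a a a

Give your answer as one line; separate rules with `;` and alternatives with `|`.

S -> f R S | a S'; R -> a R R' | f R''; T -> f a | R | a a a; S' -> f | T; R' -> eps | f; R'' -> a S | R

S has alternatives sharing prefix 'a': factor to S → a S' with S' → f | T.
R has alternatives sharing prefix 'a R': factor to R → a R R' with R' → ε | f.
R has alternatives sharing prefix 'f': factor to R → f R'' with R'' → a S | R.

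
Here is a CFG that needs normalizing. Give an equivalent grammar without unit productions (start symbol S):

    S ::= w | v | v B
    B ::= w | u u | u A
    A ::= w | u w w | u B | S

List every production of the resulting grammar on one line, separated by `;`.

S ::= w | v | v B; B ::= w | u u | u A; A ::= w | v | v B | u w w | u B

Unit pairs: A ⇒* {S}.
For each unit pair (A, B), copy every non-unit production of B to A, then drop all unit productions.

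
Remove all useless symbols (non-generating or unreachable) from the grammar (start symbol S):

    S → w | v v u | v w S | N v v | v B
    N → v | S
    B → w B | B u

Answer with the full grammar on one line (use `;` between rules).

S → w | v v u | v w S | N v v; N → v | S

Generating nonterminals: {N, S}.
Reachable from S after that: {N, S}.
Removed useless symbols: {B} and every production mentioning them.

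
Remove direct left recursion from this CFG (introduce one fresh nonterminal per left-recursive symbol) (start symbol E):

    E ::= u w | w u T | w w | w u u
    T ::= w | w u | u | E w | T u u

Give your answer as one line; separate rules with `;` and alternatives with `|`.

E ::= u w | w u T | w w | w u u; T ::= w T' | w u T' | u T' | E w T'; T' ::= u u T' | ε

Left recursion appears on T.
For T: α = {u u}, β = {w, w u, u, E w}. Rewrite as T → β T' and T' → α T' | ε.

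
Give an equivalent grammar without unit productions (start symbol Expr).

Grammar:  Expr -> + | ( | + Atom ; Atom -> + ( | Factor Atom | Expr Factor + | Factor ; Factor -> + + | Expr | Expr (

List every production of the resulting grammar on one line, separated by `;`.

Unit pairs: Atom ⇒* {Expr, Factor}; Factor ⇒* {Expr}.
For every A with A ⇒* B via unit rules, add B's non-unit alternatives to A; then delete every rule of the form X → Y.

Expr -> + | ( | + Atom; Atom -> + ( | Factor Atom | Expr Factor + | + + | Expr ( | + | ( | + Atom; Factor -> + + | Expr ( | + | ( | + Atom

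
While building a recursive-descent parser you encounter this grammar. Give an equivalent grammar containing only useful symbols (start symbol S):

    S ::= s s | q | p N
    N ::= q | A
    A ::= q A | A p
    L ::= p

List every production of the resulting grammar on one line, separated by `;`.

S ::= s s | q | p N; N ::= q

Generating nonterminals: {L, N, S}.
Reachable from S after that: {N, S}.
Removed useless symbols: {A, L} and every production mentioning them.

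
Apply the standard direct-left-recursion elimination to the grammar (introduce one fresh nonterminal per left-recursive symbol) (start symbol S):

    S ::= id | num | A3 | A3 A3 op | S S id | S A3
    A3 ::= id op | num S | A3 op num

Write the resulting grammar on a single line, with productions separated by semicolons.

S ::= id S' | num S' | A3 S' | A3 A3 op S'; A3 ::= id op A3' | num S A3'; S' ::= S id S' | A3 S' | ε; A3' ::= op num A3' | ε

S, A3 are directly left-recursive.
For S: α = {S id, A3}, β = {id, num, A3, A3 A3 op}. Rewrite as S → β S' and S' → α S' | ε.
For A3: α = {op num}, β = {id op, num S}. Rewrite as A3 → β A3' and A3' → α A3' | ε.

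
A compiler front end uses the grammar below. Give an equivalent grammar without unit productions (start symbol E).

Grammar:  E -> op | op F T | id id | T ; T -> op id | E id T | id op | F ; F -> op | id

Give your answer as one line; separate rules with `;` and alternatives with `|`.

E -> op | op F T | id id | id | op id | E id T | id op; T -> op | id | op id | E id T | id op; F -> op | id

Unit pairs: E ⇒* {F, T}; T ⇒* {F}.
For each unit pair (A, B), copy every non-unit production of B to A, then drop all unit productions.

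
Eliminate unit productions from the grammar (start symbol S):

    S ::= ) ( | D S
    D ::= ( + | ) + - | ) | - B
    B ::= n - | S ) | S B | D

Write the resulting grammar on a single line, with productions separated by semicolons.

S ::= ) ( | D S; D ::= ( + | ) + - | ) | - B; B ::= n - | S ) | S B | ( + | ) + - | ) | - B

Unit pairs: B ⇒* {D}.
For every A with A ⇒* B via unit rules, add B's non-unit alternatives to A; then delete every rule of the form X → Y.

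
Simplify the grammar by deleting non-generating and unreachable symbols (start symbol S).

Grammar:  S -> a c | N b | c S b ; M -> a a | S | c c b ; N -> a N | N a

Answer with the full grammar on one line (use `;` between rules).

S -> a c | c S b

Generating nonterminals: {M, S}.
Reachable from S after that: {S}.
Removed useless symbols: {M, N} and every production mentioning them.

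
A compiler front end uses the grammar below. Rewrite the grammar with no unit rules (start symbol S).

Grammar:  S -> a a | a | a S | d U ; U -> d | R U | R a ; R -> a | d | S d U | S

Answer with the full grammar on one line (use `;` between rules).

S -> a a | a | a S | d U; U -> d | R U | R a; R -> a a | a | a S | d U | d | S d U

Unit pairs: R ⇒* {S}.
For each unit pair (A, B), copy every non-unit production of B to A, then drop all unit productions.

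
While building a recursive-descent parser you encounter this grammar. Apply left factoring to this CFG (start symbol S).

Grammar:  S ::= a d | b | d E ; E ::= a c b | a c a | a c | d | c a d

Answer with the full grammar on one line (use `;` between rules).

E has alternatives sharing prefix 'a c': factor to E → a c E' with E' → b | a | ε.

S ::= a d | b | d E; E ::= d | c a d | a c E'; E' ::= b | a | ε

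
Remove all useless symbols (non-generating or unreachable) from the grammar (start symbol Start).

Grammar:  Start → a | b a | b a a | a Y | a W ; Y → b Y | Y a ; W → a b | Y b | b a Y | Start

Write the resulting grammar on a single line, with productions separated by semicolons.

Start → a | b a | b a a | a W; W → a b | Start

Generating nonterminals: {Start, W}.
Reachable from Start after that: {Start, W}.
Removed useless symbols: {Y} and every production mentioning them.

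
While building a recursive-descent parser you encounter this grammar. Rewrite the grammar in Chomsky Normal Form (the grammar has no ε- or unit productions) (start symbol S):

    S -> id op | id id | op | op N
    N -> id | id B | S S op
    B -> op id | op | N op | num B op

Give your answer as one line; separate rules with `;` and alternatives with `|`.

Introduce a nonterminal for each terminal appearing in a rule of length ≥ 2: X1 → id, X2 → op, X3 → num.
Binarize each right-hand side of length ≥ 3 by chaining fresh nonterminals (Y1, Y2, …): affected rules were N → S S X2; B → X3 B X2.

S -> X1 X2 | X1 X1 | op | X2 N; N -> id | X1 B | S Y1; B -> X2 X1 | op | N X2 | X3 Y2; X1 -> id; X2 -> op; X3 -> num; Y1 -> S X2; Y2 -> B X2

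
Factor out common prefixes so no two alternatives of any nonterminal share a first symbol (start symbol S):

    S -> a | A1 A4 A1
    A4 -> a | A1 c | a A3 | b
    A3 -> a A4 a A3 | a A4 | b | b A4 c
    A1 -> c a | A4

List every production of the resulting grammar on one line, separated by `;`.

S -> a | A1 A4 A1; A4 -> A1 c | b | a A4'; A3 -> a A4 A3' | b A3''; A1 -> c a | A4; A4' -> ε | A3; A3' -> a A3 | ε; A3'' -> ε | A4 c

A4 has alternatives sharing prefix 'a': factor to A4 → a A4' with A4' → ε | A3.
A3 has alternatives sharing prefix 'a A4': factor to A3 → a A4 A3' with A3' → a A3 | ε.
A3 has alternatives sharing prefix 'b': factor to A3 → b A3'' with A3'' → ε | A4 c.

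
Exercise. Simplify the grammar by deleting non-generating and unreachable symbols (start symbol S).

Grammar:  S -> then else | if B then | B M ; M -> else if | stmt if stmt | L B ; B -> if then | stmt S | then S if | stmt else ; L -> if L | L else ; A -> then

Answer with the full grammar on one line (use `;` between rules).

S -> then else | if B then | B M; M -> else if | stmt if stmt; B -> if then | stmt S | then S if | stmt else

Generating nonterminals: {A, B, M, S}.
Reachable from S after that: {B, M, S}.
Removed useless symbols: {A, L} and every production mentioning them.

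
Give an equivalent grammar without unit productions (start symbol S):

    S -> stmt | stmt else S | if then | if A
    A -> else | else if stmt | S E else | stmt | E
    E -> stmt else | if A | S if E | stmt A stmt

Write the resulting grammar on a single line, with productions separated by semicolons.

Unit pairs: A ⇒* {E}.
For every A with A ⇒* B via unit rules, add B's non-unit alternatives to A; then delete every rule of the form X → Y.

S -> stmt | stmt else S | if then | if A; A -> stmt else | if A | S if E | stmt A stmt | else | else if stmt | S E else | stmt; E -> stmt else | if A | S if E | stmt A stmt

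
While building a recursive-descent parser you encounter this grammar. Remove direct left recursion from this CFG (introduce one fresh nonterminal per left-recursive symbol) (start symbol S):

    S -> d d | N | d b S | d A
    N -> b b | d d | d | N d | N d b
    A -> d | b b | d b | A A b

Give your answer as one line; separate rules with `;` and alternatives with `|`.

S -> d d | N | d b S | d A; N -> b b N' | d d N' | d N'; A -> d A' | b b A' | d b A'; N' -> d N' | d b N' | ε; A' -> A b A' | ε

N, A are directly left-recursive.
For N: α = {d, d b}, β = {b b, d d, d}. Rewrite as N → β N' and N' → α N' | ε.
For A: α = {A b}, β = {d, b b, d b}. Rewrite as A → β A' and A' → α A' | ε.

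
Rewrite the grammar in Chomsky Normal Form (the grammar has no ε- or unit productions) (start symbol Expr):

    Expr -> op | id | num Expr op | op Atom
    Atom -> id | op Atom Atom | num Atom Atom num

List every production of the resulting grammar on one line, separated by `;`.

Expr -> op | id | X1 Y1 | X2 Atom; Atom -> id | X2 Y2 | X1 Y3; X1 -> num; X2 -> op; Y1 -> Expr X2; Y2 -> Atom Atom; Y3 -> Atom Y4; Y4 -> Atom X1

Introduce a nonterminal for each terminal appearing in a rule of length ≥ 2: X1 → num, X2 → op.
Binarize each right-hand side of length ≥ 3 by chaining fresh nonterminals (Y1, Y2, …): affected rules were Expr → X1 Expr X2; Atom → X2 Atom Atom; Atom → X1 Atom Atom X1.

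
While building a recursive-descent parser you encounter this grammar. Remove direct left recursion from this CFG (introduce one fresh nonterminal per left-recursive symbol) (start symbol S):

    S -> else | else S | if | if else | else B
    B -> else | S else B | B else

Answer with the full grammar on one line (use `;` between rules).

Left recursion appears on B.
For B: α = {else}, β = {else, S else B}. Rewrite as B → β B' and B' → α B' | ε.

S -> else | else S | if | if else | else B; B -> else B' | S else B B'; B' -> else B' | ε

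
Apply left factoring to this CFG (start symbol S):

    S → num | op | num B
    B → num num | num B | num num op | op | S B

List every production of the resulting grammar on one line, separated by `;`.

S → op | num S'; B → op | S B | num B'; S' → ε | B; B' → B | num B''; B'' → ε | op

S has alternatives sharing prefix 'num': factor to S → num S' with S' → ε | B.
B has alternatives sharing prefix 'num': factor to B → num B' with B' → num | B | num op.
B' has alternatives sharing prefix 'num': factor to B' → num B'' with B'' → ε | op.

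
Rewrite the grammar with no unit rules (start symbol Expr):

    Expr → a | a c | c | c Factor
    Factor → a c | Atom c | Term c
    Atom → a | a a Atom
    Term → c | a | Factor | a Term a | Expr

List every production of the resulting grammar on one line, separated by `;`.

Expr → a | a c | c | c Factor; Factor → a c | Atom c | Term c; Atom → a | a a Atom; Term → c | a | a Term a | a c | Atom c | Term c | c Factor

Unit pairs: Term ⇒* {Expr, Factor}.
For each unit pair (A, B), copy every non-unit production of B to A, then drop all unit productions.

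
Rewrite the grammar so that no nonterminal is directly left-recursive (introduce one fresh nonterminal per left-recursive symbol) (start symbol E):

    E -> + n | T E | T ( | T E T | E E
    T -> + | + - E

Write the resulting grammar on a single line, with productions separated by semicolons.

E -> + n E' | T E E' | T ( E' | T E T E'; T -> + | + - E; E' -> E E' | ε

E is directly left-recursive.
For E: α = {E}, β = {+ n, T E, T (, T E T}. Rewrite as E → β E' and E' → α E' | ε.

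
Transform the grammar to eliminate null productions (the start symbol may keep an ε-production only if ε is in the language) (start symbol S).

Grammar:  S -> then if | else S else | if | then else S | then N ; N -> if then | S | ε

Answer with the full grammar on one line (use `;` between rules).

The nullable symbols are {N}.
ε ∉ L(G), so no ε-production is kept.
For each production, add variants omitting each subset of nullable occurrences: S → then N gives then N | then.

S -> then if | else S else | if | then else S | then N | then; N -> if then | S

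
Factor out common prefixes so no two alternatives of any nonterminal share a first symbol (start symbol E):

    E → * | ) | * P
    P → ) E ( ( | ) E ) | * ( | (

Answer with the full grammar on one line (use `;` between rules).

E has alternatives sharing prefix '*': factor to E → * E' with E' → ε | P.
P has alternatives sharing prefix ') E': factor to P → ) E P' with P' → ( ( | ).

E → ) | * E'; P → * ( | ( | ) E P'; E' → ε | P; P' → ( ( | )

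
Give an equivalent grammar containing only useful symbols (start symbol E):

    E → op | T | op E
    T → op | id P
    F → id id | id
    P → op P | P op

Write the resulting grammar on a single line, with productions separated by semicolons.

Generating nonterminals: {E, F, T}.
Reachable from E after that: {E, T}.
Removed useless symbols: {F, P} and every production mentioning them.

E → op | T | op E; T → op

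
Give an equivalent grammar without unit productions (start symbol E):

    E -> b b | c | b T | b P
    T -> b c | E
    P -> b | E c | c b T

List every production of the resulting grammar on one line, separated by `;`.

E -> b b | c | b T | b P; T -> b b | c | b T | b P | b c; P -> b | E c | c b T

Unit pairs: T ⇒* {E}.
For each unit pair (A, B), copy every non-unit production of B to A, then drop all unit productions.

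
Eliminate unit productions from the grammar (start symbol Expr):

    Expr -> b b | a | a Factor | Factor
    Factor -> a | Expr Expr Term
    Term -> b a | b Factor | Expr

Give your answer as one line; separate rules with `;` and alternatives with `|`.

Expr -> a | Expr Expr Term | b b | a Factor; Factor -> a | Expr Expr Term; Term -> b a | b Factor | a | Expr Expr Term | b b | a Factor

Unit pairs: Expr ⇒* {Factor}; Term ⇒* {Expr, Factor}.
Replace each nonterminal's rules with the union of the non-unit rules of every nonterminal it unit-derives.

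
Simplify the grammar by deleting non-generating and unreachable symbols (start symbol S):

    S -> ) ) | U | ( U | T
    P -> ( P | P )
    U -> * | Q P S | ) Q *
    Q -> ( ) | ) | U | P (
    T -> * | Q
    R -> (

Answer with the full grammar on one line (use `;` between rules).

S -> ) ) | U | ( U | T; U -> * | ) Q *; Q -> ( ) | ) | U; T -> * | Q

Generating nonterminals: {Q, R, S, T, U}.
Reachable from S after that: {Q, S, T, U}.
Removed useless symbols: {P, R} and every production mentioning them.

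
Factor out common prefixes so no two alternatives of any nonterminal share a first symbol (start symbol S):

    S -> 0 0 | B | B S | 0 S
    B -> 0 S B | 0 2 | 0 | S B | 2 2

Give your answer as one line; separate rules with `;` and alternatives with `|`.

S has alternatives sharing prefix '0': factor to S → 0 S' with S' → 0 | S.
S has alternatives sharing prefix 'B': factor to S → B S'' with S'' → ε | S.
B has alternatives sharing prefix '0': factor to B → 0 B' with B' → S B | 2 | ε.

S -> 0 S' | B S''; B -> S B | 2 2 | 0 B'; S' -> 0 | S; S'' -> ε | S; B' -> S B | 2 | ε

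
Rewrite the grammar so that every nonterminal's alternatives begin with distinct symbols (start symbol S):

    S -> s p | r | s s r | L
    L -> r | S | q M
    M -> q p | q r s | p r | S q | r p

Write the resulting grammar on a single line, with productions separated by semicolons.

S has alternatives sharing prefix 's': factor to S → s S' with S' → p | s r.
M has alternatives sharing prefix 'q': factor to M → q M' with M' → p | r s.

S -> r | L | s S'; L -> r | S | q M; M -> p r | S q | r p | q M'; S' -> p | s r; M' -> p | r s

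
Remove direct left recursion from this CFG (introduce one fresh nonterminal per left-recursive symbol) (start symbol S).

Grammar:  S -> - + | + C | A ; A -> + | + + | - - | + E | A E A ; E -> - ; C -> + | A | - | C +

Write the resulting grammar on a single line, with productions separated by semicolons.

A, C are directly left-recursive.
For A: α = {E A}, β = {+, + +, - -, + E}. Rewrite as A → β A' and A' → α A' | ε.
For C: α = {+}, β = {+, A, -}. Rewrite as C → β C' and C' → α C' | ε.

S -> - + | + C | A; A -> + A' | + + A' | - - A' | + E A'; E -> -; C -> + C' | A C' | - C'; A' -> E A A' | eps; C' -> + C' | eps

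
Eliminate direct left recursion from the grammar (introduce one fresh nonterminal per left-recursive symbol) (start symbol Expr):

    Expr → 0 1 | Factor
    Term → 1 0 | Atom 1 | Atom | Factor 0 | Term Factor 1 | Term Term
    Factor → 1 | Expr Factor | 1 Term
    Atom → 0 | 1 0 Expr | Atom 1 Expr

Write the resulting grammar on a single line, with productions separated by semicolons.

Expr → 0 1 | Factor; Term → 1 0 Term1 | Atom 1 Term1 | Atom Term1 | Factor 0 Term1; Factor → 1 | Expr Factor | 1 Term; Atom → 0 Atom1 | 1 0 Expr Atom1; Term1 → Factor 1 Term1 | Term Term1 | ε; Atom1 → 1 Expr Atom1 | ε

Directly left-recursive nonterminals: Term, Atom.
For Term: α = {Factor 1, Term}, β = {1 0, Atom 1, Atom, Factor 0}. Rewrite as Term → β Term1 and Term1 → α Term1 | ε.
For Atom: α = {1 Expr}, β = {0, 1 0 Expr}. Rewrite as Atom → β Atom1 and Atom1 → α Atom1 | ε.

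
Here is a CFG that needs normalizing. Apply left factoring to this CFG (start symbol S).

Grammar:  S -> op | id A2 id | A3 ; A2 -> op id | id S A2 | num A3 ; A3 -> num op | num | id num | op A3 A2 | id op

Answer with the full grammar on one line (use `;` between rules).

S -> op | id A2 id | A3; A2 -> op id | id S A2 | num A3; A3 -> op A3 A2 | num A3' | id A3''; A3' -> op | ε; A3'' -> num | op

A3 has alternatives sharing prefix 'num': factor to A3 → num A3' with A3' → op | ε.
A3 has alternatives sharing prefix 'id': factor to A3 → id A3'' with A3'' → num | op.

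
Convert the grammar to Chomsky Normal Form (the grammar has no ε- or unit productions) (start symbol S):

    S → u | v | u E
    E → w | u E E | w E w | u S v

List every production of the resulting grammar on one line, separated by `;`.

Introduce a nonterminal for each terminal appearing in a rule of length ≥ 2: X1 → u, X2 → w, X3 → v.
Binarize each right-hand side of length ≥ 3 by chaining fresh nonterminals (Y1, Y2, …): affected rules were E → X1 E E; E → X2 E X2; E → X1 S X3.

S → u | v | X1 E; E → w | X1 Y1 | X2 Y2 | X1 Y3; X1 → u; X2 → w; X3 → v; Y1 → E E; Y2 → E X2; Y3 → S X3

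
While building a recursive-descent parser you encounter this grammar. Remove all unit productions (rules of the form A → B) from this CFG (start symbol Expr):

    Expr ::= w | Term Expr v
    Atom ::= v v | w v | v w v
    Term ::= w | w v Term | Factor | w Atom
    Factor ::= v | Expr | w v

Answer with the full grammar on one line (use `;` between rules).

Unit pairs: Factor ⇒* {Expr}; Term ⇒* {Expr, Factor}.
For each unit pair (A, B), copy every non-unit production of B to A, then drop all unit productions.

Expr ::= w | Term Expr v; Atom ::= v v | w v | v w v; Term ::= w | w v Term | w Atom | v | w v | Term Expr v; Factor ::= v | w v | w | Term Expr v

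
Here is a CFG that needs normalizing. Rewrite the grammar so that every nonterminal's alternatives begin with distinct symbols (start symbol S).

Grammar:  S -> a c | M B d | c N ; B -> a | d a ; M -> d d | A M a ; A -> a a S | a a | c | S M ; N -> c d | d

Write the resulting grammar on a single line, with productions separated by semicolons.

S -> a c | M B d | c N; B -> a | d a; M -> d d | A M a; A -> c | S M | a a A'; N -> c d | d; A' -> S | eps

A has alternatives sharing prefix 'a a': factor to A → a a A' with A' → S | ε.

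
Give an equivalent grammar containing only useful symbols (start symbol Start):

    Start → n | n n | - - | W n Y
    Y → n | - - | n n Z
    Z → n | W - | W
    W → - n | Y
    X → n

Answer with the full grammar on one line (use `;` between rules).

Start → n | n n | - - | W n Y; Y → n | - - | n n Z; Z → n | W - | W; W → - n | Y

Generating nonterminals: {Start, W, X, Y, Z}.
Reachable from Start after that: {Start, W, Y, Z}.
Removed useless symbols: {X} and every production mentioning them.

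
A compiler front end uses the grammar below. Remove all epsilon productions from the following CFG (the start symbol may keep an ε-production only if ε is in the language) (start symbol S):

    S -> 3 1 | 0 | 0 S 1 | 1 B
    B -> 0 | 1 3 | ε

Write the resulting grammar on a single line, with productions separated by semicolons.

S -> 3 1 | 0 | 0 S 1 | 1 B | 1; B -> 0 | 1 3

Nullable set = {B}.
ε ∉ L(G), so no ε-production is kept.
Expand every rule over subsets of its nullable positions: S → 1 B gives 1 B | 1.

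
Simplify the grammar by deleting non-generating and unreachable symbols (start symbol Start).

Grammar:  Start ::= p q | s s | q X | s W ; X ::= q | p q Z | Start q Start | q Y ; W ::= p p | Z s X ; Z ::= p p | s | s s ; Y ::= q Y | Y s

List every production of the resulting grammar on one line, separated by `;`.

Generating nonterminals: {Start, W, X, Z}.
Reachable from Start after that: {Start, W, X, Z}.
Removed useless symbols: {Y} and every production mentioning them.

Start ::= p q | s s | q X | s W; X ::= q | p q Z | Start q Start; W ::= p p | Z s X; Z ::= p p | s | s s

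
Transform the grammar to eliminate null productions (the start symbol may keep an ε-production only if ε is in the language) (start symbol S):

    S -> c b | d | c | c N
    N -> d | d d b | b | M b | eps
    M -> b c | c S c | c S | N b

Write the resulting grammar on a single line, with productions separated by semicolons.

Nullable set = {N}.
ε ∉ L(G), so no ε-production is kept.
Add the nullable-subset variants: M → N b gives N b | b.

S -> c b | d | c | c N; N -> d | d d b | b | M b; M -> b c | c S c | c S | N b | b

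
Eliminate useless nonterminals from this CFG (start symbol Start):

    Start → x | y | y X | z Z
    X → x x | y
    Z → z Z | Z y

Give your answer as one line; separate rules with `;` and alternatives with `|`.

Generating nonterminals: {Start, X}.
Reachable from Start after that: {Start, X}.
Removed useless symbols: {Z} and every production mentioning them.

Start → x | y | y X; X → x x | y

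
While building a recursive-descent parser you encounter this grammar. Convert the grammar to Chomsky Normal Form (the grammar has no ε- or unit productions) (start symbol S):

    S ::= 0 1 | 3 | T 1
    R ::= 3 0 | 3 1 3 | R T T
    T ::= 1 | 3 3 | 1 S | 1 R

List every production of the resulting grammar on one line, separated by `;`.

Introduce a nonterminal for each terminal appearing in a rule of length ≥ 2: X1 → 0, X2 → 1, X3 → 3.
Binarize each right-hand side of length ≥ 3 by chaining fresh nonterminals (Y1, Y2, …): affected rules were R → X3 X2 X3; R → R T T.

S ::= X1 X2 | 3 | T X2; R ::= X3 X1 | X3 Y1 | R Y2; T ::= 1 | X3 X3 | X2 S | X2 R; X1 ::= 0; X2 ::= 1; X3 ::= 3; Y1 ::= X2 X3; Y2 ::= T T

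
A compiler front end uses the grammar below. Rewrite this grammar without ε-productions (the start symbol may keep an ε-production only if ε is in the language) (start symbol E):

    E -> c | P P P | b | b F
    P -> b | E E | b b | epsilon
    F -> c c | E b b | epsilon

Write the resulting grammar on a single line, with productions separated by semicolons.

E -> c | P P P | P P | P | b | b F | ε; P -> b | E E | E | b b; F -> c c | E b b | b b

The nullable symbols are {E, F, P}.
ε ∈ L(G) since E is nullable, so keep E → ε.
Expand every rule over subsets of its nullable positions: E → P P P gives P P P | P P | P. P → E E gives E E | E. F → E b b gives E b b | b b.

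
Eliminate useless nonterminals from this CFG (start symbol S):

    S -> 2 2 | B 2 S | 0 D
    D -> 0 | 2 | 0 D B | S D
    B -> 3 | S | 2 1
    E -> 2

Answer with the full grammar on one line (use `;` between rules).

S -> 2 2 | B 2 S | 0 D; D -> 0 | 2 | 0 D B | S D; B -> 3 | S | 2 1

Generating nonterminals: {B, D, E, S}.
Reachable from S after that: {B, D, S}.
Removed useless symbols: {E} and every production mentioning them.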